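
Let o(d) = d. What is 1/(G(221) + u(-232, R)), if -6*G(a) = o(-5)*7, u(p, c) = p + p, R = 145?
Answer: -6/2749 ≈ -0.0021826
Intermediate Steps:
u(p, c) = 2*p
G(a) = 35/6 (G(a) = -(-5)*7/6 = -⅙*(-35) = 35/6)
1/(G(221) + u(-232, R)) = 1/(35/6 + 2*(-232)) = 1/(35/6 - 464) = 1/(-2749/6) = -6/2749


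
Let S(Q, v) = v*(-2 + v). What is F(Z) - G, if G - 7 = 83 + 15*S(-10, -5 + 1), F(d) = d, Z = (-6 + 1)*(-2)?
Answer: -440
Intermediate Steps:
Z = 10 (Z = -5*(-2) = 10)
G = 450 (G = 7 + (83 + 15*((-5 + 1)*(-2 + (-5 + 1)))) = 7 + (83 + 15*(-4*(-2 - 4))) = 7 + (83 + 15*(-4*(-6))) = 7 + (83 + 15*24) = 7 + (83 + 360) = 7 + 443 = 450)
F(Z) - G = 10 - 1*450 = 10 - 450 = -440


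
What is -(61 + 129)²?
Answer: -36100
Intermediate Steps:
-(61 + 129)² = -1*190² = -1*36100 = -36100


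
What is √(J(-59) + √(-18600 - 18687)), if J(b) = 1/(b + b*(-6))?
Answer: √(295 + 261075*I*√4143)/295 ≈ 9.826 + 9.8259*I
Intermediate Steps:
J(b) = -1/(5*b) (J(b) = 1/(b - 6*b) = 1/(-5*b) = -1/(5*b))
√(J(-59) + √(-18600 - 18687)) = √(-⅕/(-59) + √(-18600 - 18687)) = √(-⅕*(-1/59) + √(-37287)) = √(1/295 + 3*I*√4143)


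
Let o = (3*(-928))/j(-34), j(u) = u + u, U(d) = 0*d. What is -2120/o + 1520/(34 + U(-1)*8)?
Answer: -10465/1479 ≈ -7.0757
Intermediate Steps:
U(d) = 0
j(u) = 2*u
o = 696/17 (o = (3*(-928))/((2*(-34))) = -2784/(-68) = -2784*(-1/68) = 696/17 ≈ 40.941)
-2120/o + 1520/(34 + U(-1)*8) = -2120/696/17 + 1520/(34 + 0*8) = -2120*17/696 + 1520/(34 + 0) = -4505/87 + 1520/34 = -4505/87 + 1520*(1/34) = -4505/87 + 760/17 = -10465/1479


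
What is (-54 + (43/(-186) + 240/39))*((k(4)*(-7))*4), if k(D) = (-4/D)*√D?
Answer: -3255028/1209 ≈ -2692.3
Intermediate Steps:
k(D) = -4/√D
(-54 + (43/(-186) + 240/39))*((k(4)*(-7))*4) = (-54 + (43/(-186) + 240/39))*((-4/√4*(-7))*4) = (-54 + (43*(-1/186) + 240*(1/39)))*((-4*½*(-7))*4) = (-54 + (-43/186 + 80/13))*(-2*(-7)*4) = (-54 + 14321/2418)*(14*4) = -116251/2418*56 = -3255028/1209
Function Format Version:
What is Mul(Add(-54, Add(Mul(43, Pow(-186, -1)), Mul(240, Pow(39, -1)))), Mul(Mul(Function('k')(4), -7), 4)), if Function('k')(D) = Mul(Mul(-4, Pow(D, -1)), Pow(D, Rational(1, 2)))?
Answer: Rational(-3255028, 1209) ≈ -2692.3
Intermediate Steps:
Function('k')(D) = Mul(-4, Pow(D, Rational(-1, 2)))
Mul(Add(-54, Add(Mul(43, Pow(-186, -1)), Mul(240, Pow(39, -1)))), Mul(Mul(Function('k')(4), -7), 4)) = Mul(Add(-54, Add(Mul(43, Pow(-186, -1)), Mul(240, Pow(39, -1)))), Mul(Mul(Mul(-4, Pow(4, Rational(-1, 2))), -7), 4)) = Mul(Add(-54, Add(Mul(43, Rational(-1, 186)), Mul(240, Rational(1, 39)))), Mul(Mul(Mul(-4, Rational(1, 2)), -7), 4)) = Mul(Add(-54, Add(Rational(-43, 186), Rational(80, 13))), Mul(Mul(-2, -7), 4)) = Mul(Add(-54, Rational(14321, 2418)), Mul(14, 4)) = Mul(Rational(-116251, 2418), 56) = Rational(-3255028, 1209)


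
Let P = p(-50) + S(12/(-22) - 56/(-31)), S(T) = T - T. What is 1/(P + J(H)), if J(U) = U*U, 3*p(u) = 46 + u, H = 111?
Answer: 3/36959 ≈ 8.1171e-5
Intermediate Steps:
S(T) = 0
p(u) = 46/3 + u/3 (p(u) = (46 + u)/3 = 46/3 + u/3)
P = -4/3 (P = (46/3 + (1/3)*(-50)) + 0 = (46/3 - 50/3) + 0 = -4/3 + 0 = -4/3 ≈ -1.3333)
J(U) = U**2
1/(P + J(H)) = 1/(-4/3 + 111**2) = 1/(-4/3 + 12321) = 1/(36959/3) = 3/36959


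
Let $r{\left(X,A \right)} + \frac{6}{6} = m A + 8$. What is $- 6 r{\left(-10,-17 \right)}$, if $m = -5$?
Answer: $-552$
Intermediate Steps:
$r{\left(X,A \right)} = 7 - 5 A$ ($r{\left(X,A \right)} = -1 - \left(-8 + 5 A\right) = 7 - 5 A$)
$- 6 r{\left(-10,-17 \right)} = - 6 \left(7 - -85\right) = - 6 \left(7 + 85\right) = \left(-6\right) 92 = -552$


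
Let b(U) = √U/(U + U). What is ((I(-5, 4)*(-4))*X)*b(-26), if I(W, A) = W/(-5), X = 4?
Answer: 4*I*√26/13 ≈ 1.5689*I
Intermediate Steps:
I(W, A) = -W/5 (I(W, A) = W*(-⅕) = -W/5)
b(U) = 1/(2*√U) (b(U) = √U/((2*U)) = (1/(2*U))*√U = 1/(2*√U))
((I(-5, 4)*(-4))*X)*b(-26) = ((-⅕*(-5)*(-4))*4)*(1/(2*√(-26))) = ((1*(-4))*4)*((-I*√26/26)/2) = (-4*4)*(-I*√26/52) = -(-4)*I*√26/13 = 4*I*√26/13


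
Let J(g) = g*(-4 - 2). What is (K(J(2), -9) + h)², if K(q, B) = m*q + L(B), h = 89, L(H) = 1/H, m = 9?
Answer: 29584/81 ≈ 365.23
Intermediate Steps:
J(g) = -6*g (J(g) = g*(-6) = -6*g)
K(q, B) = 1/B + 9*q (K(q, B) = 9*q + 1/B = 1/B + 9*q)
(K(J(2), -9) + h)² = ((1/(-9) + 9*(-6*2)) + 89)² = ((-⅑ + 9*(-12)) + 89)² = ((-⅑ - 108) + 89)² = (-973/9 + 89)² = (-172/9)² = 29584/81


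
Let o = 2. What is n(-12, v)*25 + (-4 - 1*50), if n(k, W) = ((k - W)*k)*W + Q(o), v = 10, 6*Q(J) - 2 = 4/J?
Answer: 197888/3 ≈ 65963.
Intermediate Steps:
Q(J) = 1/3 + 2/(3*J) (Q(J) = 1/3 + (4/J)/6 = 1/3 + 2/(3*J))
n(k, W) = 2/3 + W*k*(k - W) (n(k, W) = ((k - W)*k)*W + (1/3)*(2 + 2)/2 = (k*(k - W))*W + (1/3)*(1/2)*4 = W*k*(k - W) + 2/3 = 2/3 + W*k*(k - W))
n(-12, v)*25 + (-4 - 1*50) = (2/3 + 10*(-12)**2 - 1*(-12)*10**2)*25 + (-4 - 1*50) = (2/3 + 10*144 - 1*(-12)*100)*25 + (-4 - 50) = (2/3 + 1440 + 1200)*25 - 54 = (7922/3)*25 - 54 = 198050/3 - 54 = 197888/3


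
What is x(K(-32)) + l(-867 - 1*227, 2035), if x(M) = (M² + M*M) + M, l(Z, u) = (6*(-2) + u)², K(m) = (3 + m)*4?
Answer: 4119325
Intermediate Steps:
K(m) = 12 + 4*m
l(Z, u) = (-12 + u)²
x(M) = M + 2*M² (x(M) = (M² + M²) + M = 2*M² + M = M + 2*M²)
x(K(-32)) + l(-867 - 1*227, 2035) = (12 + 4*(-32))*(1 + 2*(12 + 4*(-32))) + (-12 + 2035)² = (12 - 128)*(1 + 2*(12 - 128)) + 2023² = -116*(1 + 2*(-116)) + 4092529 = -116*(1 - 232) + 4092529 = -116*(-231) + 4092529 = 26796 + 4092529 = 4119325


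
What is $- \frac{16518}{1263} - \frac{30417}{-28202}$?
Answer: $- \frac{142474655}{11873042} \approx -12.0$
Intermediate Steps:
$- \frac{16518}{1263} - \frac{30417}{-28202} = \left(-16518\right) \frac{1}{1263} - - \frac{30417}{28202} = - \frac{5506}{421} + \frac{30417}{28202} = - \frac{142474655}{11873042}$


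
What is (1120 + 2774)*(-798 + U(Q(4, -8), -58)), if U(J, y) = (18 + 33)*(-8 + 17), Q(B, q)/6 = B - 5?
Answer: -1320066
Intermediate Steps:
Q(B, q) = -30 + 6*B (Q(B, q) = 6*(B - 5) = 6*(-5 + B) = -30 + 6*B)
U(J, y) = 459 (U(J, y) = 51*9 = 459)
(1120 + 2774)*(-798 + U(Q(4, -8), -58)) = (1120 + 2774)*(-798 + 459) = 3894*(-339) = -1320066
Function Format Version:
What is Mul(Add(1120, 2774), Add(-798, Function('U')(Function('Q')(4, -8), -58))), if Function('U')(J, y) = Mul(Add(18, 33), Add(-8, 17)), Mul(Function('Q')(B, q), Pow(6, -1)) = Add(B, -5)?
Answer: -1320066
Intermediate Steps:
Function('Q')(B, q) = Add(-30, Mul(6, B)) (Function('Q')(B, q) = Mul(6, Add(B, -5)) = Mul(6, Add(-5, B)) = Add(-30, Mul(6, B)))
Function('U')(J, y) = 459 (Function('U')(J, y) = Mul(51, 9) = 459)
Mul(Add(1120, 2774), Add(-798, Function('U')(Function('Q')(4, -8), -58))) = Mul(Add(1120, 2774), Add(-798, 459)) = Mul(3894, -339) = -1320066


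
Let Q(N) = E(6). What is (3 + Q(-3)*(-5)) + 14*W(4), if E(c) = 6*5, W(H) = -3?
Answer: -189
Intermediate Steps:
E(c) = 30
Q(N) = 30
(3 + Q(-3)*(-5)) + 14*W(4) = (3 + 30*(-5)) + 14*(-3) = (3 - 150) - 42 = -147 - 42 = -189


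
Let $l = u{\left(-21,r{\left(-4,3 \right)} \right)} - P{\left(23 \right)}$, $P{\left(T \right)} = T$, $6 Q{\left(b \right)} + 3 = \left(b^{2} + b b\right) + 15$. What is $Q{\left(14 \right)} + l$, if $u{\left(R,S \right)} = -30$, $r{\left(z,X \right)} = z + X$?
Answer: $\frac{43}{3} \approx 14.333$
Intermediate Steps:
$Q{\left(b \right)} = 2 + \frac{b^{2}}{3}$ ($Q{\left(b \right)} = - \frac{1}{2} + \frac{\left(b^{2} + b b\right) + 15}{6} = - \frac{1}{2} + \frac{\left(b^{2} + b^{2}\right) + 15}{6} = - \frac{1}{2} + \frac{2 b^{2} + 15}{6} = - \frac{1}{2} + \frac{15 + 2 b^{2}}{6} = - \frac{1}{2} + \left(\frac{5}{2} + \frac{b^{2}}{3}\right) = 2 + \frac{b^{2}}{3}$)
$r{\left(z,X \right)} = X + z$
$l = -53$ ($l = -30 - 23 = -53$)
$Q{\left(14 \right)} + l = \left(2 + \frac{14^{2}}{3}\right) - 53 = \left(2 + \frac{1}{3} \cdot 196\right) - 53 = \left(2 + \frac{196}{3}\right) - 53 = \frac{202}{3} - 53 = \frac{43}{3}$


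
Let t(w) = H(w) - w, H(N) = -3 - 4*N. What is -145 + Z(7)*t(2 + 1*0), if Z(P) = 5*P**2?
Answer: -3330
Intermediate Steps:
t(w) = -3 - 5*w (t(w) = (-3 - 4*w) - w = -3 - 5*w)
-145 + Z(7)*t(2 + 1*0) = -145 + (5*7**2)*(-3 - 5*(2 + 1*0)) = -145 + (5*49)*(-3 - 5*(2 + 0)) = -145 + 245*(-3 - 5*2) = -145 + 245*(-3 - 10) = -145 + 245*(-13) = -145 - 3185 = -3330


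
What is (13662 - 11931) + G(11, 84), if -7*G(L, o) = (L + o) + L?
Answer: 12011/7 ≈ 1715.9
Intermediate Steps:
G(L, o) = -2*L/7 - o/7 (G(L, o) = -((L + o) + L)/7 = -(o + 2*L)/7 = -2*L/7 - o/7)
(13662 - 11931) + G(11, 84) = (13662 - 11931) + (-2/7*11 - ⅐*84) = 1731 + (-22/7 - 12) = 1731 - 106/7 = 12011/7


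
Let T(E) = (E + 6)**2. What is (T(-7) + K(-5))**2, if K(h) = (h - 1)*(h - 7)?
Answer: 5329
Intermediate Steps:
K(h) = (-1 + h)*(-7 + h)
T(E) = (6 + E)**2
(T(-7) + K(-5))**2 = ((6 - 7)**2 + (7 + (-5)**2 - 8*(-5)))**2 = ((-1)**2 + (7 + 25 + 40))**2 = (1 + 72)**2 = 73**2 = 5329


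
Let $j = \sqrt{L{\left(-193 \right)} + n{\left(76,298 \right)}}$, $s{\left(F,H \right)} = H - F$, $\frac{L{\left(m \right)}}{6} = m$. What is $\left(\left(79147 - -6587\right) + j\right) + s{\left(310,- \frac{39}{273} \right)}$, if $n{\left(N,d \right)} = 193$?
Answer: $\frac{597967}{7} + i \sqrt{965} \approx 85424.0 + 31.064 i$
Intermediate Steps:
$L{\left(m \right)} = 6 m$
$j = i \sqrt{965}$ ($j = \sqrt{6 \left(-193\right) + 193} = \sqrt{-1158 + 193} = \sqrt{-965} = i \sqrt{965} \approx 31.064 i$)
$\left(\left(79147 - -6587\right) + j\right) + s{\left(310,- \frac{39}{273} \right)} = \left(\left(79147 - -6587\right) + i \sqrt{965}\right) - \left(310 + \frac{39}{273}\right) = \left(\left(79147 + 6587\right) + i \sqrt{965}\right) - \frac{2171}{7} = \left(85734 + i \sqrt{965}\right) - \frac{2171}{7} = \frac{597967}{7} + i \sqrt{965}$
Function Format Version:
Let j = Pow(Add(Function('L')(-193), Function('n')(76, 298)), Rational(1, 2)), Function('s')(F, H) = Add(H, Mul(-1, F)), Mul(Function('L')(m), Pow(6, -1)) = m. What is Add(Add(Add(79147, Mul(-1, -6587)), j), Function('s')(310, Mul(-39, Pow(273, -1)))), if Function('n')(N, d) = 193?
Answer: Add(Rational(597967, 7), Mul(I, Pow(965, Rational(1, 2)))) ≈ Add(85424., Mul(31.064, I))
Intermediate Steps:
Function('L')(m) = Mul(6, m)
j = Mul(I, Pow(965, Rational(1, 2))) (j = Pow(Add(Mul(6, -193), 193), Rational(1, 2)) = Pow(Add(-1158, 193), Rational(1, 2)) = Pow(-965, Rational(1, 2)) = Mul(I, Pow(965, Rational(1, 2))) ≈ Mul(31.064, I))
Add(Add(Add(79147, Mul(-1, -6587)), j), Function('s')(310, Mul(-39, Pow(273, -1)))) = Add(Add(Add(79147, Mul(-1, -6587)), Mul(I, Pow(965, Rational(1, 2)))), Add(Mul(-39, Pow(273, -1)), Mul(-1, 310))) = Add(Add(Add(79147, 6587), Mul(I, Pow(965, Rational(1, 2)))), Add(Mul(-39, Rational(1, 273)), -310)) = Add(Add(85734, Mul(I, Pow(965, Rational(1, 2)))), Add(Rational(-1, 7), -310)) = Add(Add(85734, Mul(I, Pow(965, Rational(1, 2)))), Rational(-2171, 7)) = Add(Rational(597967, 7), Mul(I, Pow(965, Rational(1, 2))))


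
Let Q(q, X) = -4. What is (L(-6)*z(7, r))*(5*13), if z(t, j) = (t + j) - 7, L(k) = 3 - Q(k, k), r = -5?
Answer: -2275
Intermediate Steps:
L(k) = 7 (L(k) = 3 - 1*(-4) = 3 + 4 = 7)
z(t, j) = -7 + j + t (z(t, j) = (j + t) - 7 = -7 + j + t)
(L(-6)*z(7, r))*(5*13) = (7*(-7 - 5 + 7))*(5*13) = (7*(-5))*65 = -35*65 = -2275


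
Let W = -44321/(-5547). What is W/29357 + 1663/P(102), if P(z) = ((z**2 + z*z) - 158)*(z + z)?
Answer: 50835001953/76221510790600 ≈ 0.00066694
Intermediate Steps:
W = 44321/5547 (W = -44321*(-1/5547) = 44321/5547 ≈ 7.9901)
P(z) = 2*z*(-158 + 2*z**2) (P(z) = ((z**2 + z**2) - 158)*(2*z) = (2*z**2 - 158)*(2*z) = (-158 + 2*z**2)*(2*z) = 2*z*(-158 + 2*z**2))
W/29357 + 1663/P(102) = (44321/5547)/29357 + 1663/((4*102*(-79 + 102**2))) = (44321/5547)*(1/29357) + 1663/((4*102*(-79 + 10404))) = 44321/162843279 + 1663/((4*102*10325)) = 44321/162843279 + 1663/4212600 = 50835001953/76221510790600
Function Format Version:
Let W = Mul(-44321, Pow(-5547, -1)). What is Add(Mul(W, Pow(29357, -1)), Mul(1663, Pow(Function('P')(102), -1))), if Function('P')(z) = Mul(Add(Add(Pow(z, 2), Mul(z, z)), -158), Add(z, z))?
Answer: Rational(50835001953, 76221510790600) ≈ 0.00066694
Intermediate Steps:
W = Rational(44321, 5547) (W = Mul(-44321, Rational(-1, 5547)) = Rational(44321, 5547) ≈ 7.9901)
Function('P')(z) = Mul(2, z, Add(-158, Mul(2, Pow(z, 2)))) (Function('P')(z) = Mul(Add(Add(Pow(z, 2), Pow(z, 2)), -158), Mul(2, z)) = Mul(Add(Mul(2, Pow(z, 2)), -158), Mul(2, z)) = Mul(Add(-158, Mul(2, Pow(z, 2))), Mul(2, z)) = Mul(2, z, Add(-158, Mul(2, Pow(z, 2)))))
Add(Mul(W, Pow(29357, -1)), Mul(1663, Pow(Function('P')(102), -1))) = Add(Mul(Rational(44321, 5547), Pow(29357, -1)), Mul(1663, Pow(Mul(4, 102, Add(-79, Pow(102, 2))), -1))) = Add(Mul(Rational(44321, 5547), Rational(1, 29357)), Mul(1663, Pow(Mul(4, 102, Add(-79, 10404)), -1))) = Add(Rational(44321, 162843279), Mul(1663, Pow(Mul(4, 102, 10325), -1))) = Add(Rational(44321, 162843279), Mul(1663, Pow(4212600, -1))) = Add(Rational(44321, 162843279), Mul(1663, Rational(1, 4212600))) = Add(Rational(44321, 162843279), Rational(1663, 4212600)) = Rational(50835001953, 76221510790600)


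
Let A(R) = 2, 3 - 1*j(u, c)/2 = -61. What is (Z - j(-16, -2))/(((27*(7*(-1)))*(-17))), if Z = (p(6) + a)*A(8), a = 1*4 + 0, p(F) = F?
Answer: -4/119 ≈ -0.033613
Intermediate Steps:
j(u, c) = 128 (j(u, c) = 6 - 2*(-61) = 6 + 122 = 128)
a = 4 (a = 4 + 0 = 4)
Z = 20 (Z = (6 + 4)*2 = 10*2 = 20)
(Z - j(-16, -2))/(((27*(7*(-1)))*(-17))) = (20 - 1*128)/(((27*(7*(-1)))*(-17))) = (20 - 128)/(((27*(-7))*(-17))) = -108/((-189*(-17))) = -108/3213 = -108*1/3213 = -4/119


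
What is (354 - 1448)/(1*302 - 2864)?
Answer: 547/1281 ≈ 0.42701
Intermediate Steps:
(354 - 1448)/(1*302 - 2864) = -1094/(302 - 2864) = -1094/(-2562) = -1094*(-1/2562) = 547/1281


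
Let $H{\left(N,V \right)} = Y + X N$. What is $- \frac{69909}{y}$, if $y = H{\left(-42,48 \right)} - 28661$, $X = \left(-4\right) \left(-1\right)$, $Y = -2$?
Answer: $\frac{69909}{28831} \approx 2.4248$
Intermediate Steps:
$X = 4$
$H{\left(N,V \right)} = -2 + 4 N$
$y = -28831$ ($y = \left(-2 + 4 \left(-42\right)\right) - 28661 = \left(-2 - 168\right) - 28661 = -170 - 28661 = -28831$)
$- \frac{69909}{y} = - \frac{69909}{-28831} = \left(-69909\right) \left(- \frac{1}{28831}\right) = \frac{69909}{28831}$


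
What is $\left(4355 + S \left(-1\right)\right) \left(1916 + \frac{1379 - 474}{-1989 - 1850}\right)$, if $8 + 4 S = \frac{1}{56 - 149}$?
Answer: $\frac{11920403248295}{1428108} \approx 8.347 \cdot 10^{6}$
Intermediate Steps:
$S = - \frac{745}{372}$ ($S = -2 + \frac{1}{4 \left(56 - 149\right)} = -2 + \frac{1}{4 \left(-93\right)} = -2 + \frac{1}{4} \left(- \frac{1}{93}\right) = -2 - \frac{1}{372} = - \frac{745}{372} \approx -2.0027$)
$\left(4355 + S \left(-1\right)\right) \left(1916 + \frac{1379 - 474}{-1989 - 1850}\right) = \left(4355 - - \frac{745}{372}\right) \left(1916 + \frac{1379 - 474}{-1989 - 1850}\right) = \left(4355 + \frac{745}{372}\right) \left(1916 + \frac{905}{-3839}\right) = \frac{1620805 \left(1916 + 905 \left(- \frac{1}{3839}\right)\right)}{372} = \frac{1620805 \left(1916 - \frac{905}{3839}\right)}{372} = \frac{1620805}{372} \cdot \frac{7354619}{3839} = \frac{11920403248295}{1428108}$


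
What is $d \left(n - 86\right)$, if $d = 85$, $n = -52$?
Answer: $-11730$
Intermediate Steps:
$d \left(n - 86\right) = 85 \left(-52 - 86\right) = 85 \left(-138\right) = -11730$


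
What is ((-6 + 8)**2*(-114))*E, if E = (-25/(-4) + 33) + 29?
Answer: -31122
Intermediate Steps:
E = 273/4 (E = (-25*(-1/4) + 33) + 29 = (25/4 + 33) + 29 = 157/4 + 29 = 273/4 ≈ 68.250)
((-6 + 8)**2*(-114))*E = ((-6 + 8)**2*(-114))*(273/4) = (2**2*(-114))*(273/4) = (4*(-114))*(273/4) = -456*273/4 = -31122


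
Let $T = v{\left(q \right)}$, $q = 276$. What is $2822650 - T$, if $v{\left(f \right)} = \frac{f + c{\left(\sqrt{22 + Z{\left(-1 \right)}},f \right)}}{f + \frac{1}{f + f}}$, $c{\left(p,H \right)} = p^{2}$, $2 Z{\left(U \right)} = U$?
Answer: $\frac{430039031230}{152353} \approx 2.8226 \cdot 10^{6}$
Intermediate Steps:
$Z{\left(U \right)} = \frac{U}{2}$
$v{\left(f \right)} = \frac{\frac{43}{2} + f}{f + \frac{1}{2 f}}$ ($v{\left(f \right)} = \frac{f + \left(\sqrt{22 + \frac{1}{2} \left(-1\right)}\right)^{2}}{f + \frac{1}{f + f}} = \frac{f + \left(\sqrt{22 - \frac{1}{2}}\right)^{2}}{f + \frac{1}{2 f}} = \frac{f + \left(\sqrt{\frac{43}{2}}\right)^{2}}{f + \frac{1}{2 f}} = \frac{f + \left(\frac{\sqrt{86}}{2}\right)^{2}}{f + \frac{1}{2 f}} = \frac{f + \frac{43}{2}}{f + \frac{1}{2 f}} = \frac{\frac{43}{2} + f}{f + \frac{1}{2 f}}$)
$T = \frac{164220}{152353}$ ($T = \frac{276 \left(43 + 2 \cdot 276\right)}{1 + 2 \cdot 276^{2}} = \frac{276 \left(43 + 552\right)}{1 + 2 \cdot 76176} = 276 \frac{1}{1 + 152352} \cdot 595 = 276 \cdot \frac{1}{152353} \cdot 595 = \frac{164220}{152353} \approx 1.0779$)
$2822650 - T = 2822650 - \frac{164220}{152353} = \frac{430039031230}{152353}$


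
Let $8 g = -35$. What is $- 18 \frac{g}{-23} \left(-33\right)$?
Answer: $\frac{10395}{92} \approx 112.99$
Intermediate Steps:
$g = - \frac{35}{8}$ ($g = \frac{1}{8} \left(-35\right) = - \frac{35}{8} \approx -4.375$)
$- 18 \frac{g}{-23} \left(-33\right) = - 18 \left(- \frac{35}{8 \left(-23\right)}\right) \left(-33\right) = - 18 \left(\left(- \frac{35}{8}\right) \left(- \frac{1}{23}\right)\right) \left(-33\right) = \left(-18\right) \frac{35}{184} \left(-33\right) = \left(- \frac{315}{92}\right) \left(-33\right) = \frac{10395}{92}$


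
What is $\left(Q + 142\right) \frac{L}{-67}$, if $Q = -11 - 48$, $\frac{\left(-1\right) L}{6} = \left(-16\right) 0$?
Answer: $0$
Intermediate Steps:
$L = 0$ ($L = - 6 \left(\left(-16\right) 0\right) = \left(-6\right) 0 = 0$)
$Q = -59$
$\left(Q + 142\right) \frac{L}{-67} = \left(-59 + 142\right) \frac{0}{-67} = 83 \cdot 0 \left(- \frac{1}{67}\right) = 83 \cdot 0 = 0$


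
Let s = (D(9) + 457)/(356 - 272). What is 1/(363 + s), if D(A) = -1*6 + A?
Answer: 21/7738 ≈ 0.0027139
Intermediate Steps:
D(A) = -6 + A
s = 115/21 (s = ((-6 + 9) + 457)/(356 - 272) = (3 + 457)/84 = 460*(1/84) = 115/21 ≈ 5.4762)
1/(363 + s) = 1/(363 + 115/21) = 1/(7738/21) = 21/7738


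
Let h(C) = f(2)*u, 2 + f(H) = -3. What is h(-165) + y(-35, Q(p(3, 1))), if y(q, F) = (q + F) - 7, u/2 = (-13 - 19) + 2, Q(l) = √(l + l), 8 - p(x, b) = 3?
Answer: 258 + √10 ≈ 261.16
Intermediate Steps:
p(x, b) = 5 (p(x, b) = 8 - 1*3 = 8 - 3 = 5)
f(H) = -5 (f(H) = -2 - 3 = -5)
Q(l) = √2*√l (Q(l) = √(2*l) = √2*√l)
u = -60 (u = 2*((-13 - 19) + 2) = 2*(-32 + 2) = 2*(-30) = -60)
y(q, F) = -7 + F + q (y(q, F) = (F + q) - 7 = -7 + F + q)
h(C) = 300 (h(C) = -5*(-60) = 300)
h(-165) + y(-35, Q(p(3, 1))) = 300 + (-7 + √2*√5 - 35) = 300 + (-7 + √10 - 35) = 300 + (-42 + √10) = 258 + √10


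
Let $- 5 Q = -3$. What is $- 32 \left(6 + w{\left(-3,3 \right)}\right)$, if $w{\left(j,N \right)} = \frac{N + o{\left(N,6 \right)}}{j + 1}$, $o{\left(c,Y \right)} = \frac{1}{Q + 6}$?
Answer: $- \frac{4672}{33} \approx -141.58$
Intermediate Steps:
$Q = \frac{3}{5}$ ($Q = \left(- \frac{1}{5}\right) \left(-3\right) = \frac{3}{5} \approx 0.6$)
$o{\left(c,Y \right)} = \frac{5}{33}$ ($o{\left(c,Y \right)} = \frac{1}{\frac{3}{5} + 6} = \frac{1}{\frac{33}{5}} = \frac{5}{33}$)
$w{\left(j,N \right)} = \frac{\frac{5}{33} + N}{1 + j}$ ($w{\left(j,N \right)} = \frac{N + \frac{5}{33}}{j + 1} = \frac{\frac{5}{33} + N}{1 + j}$)
$- 32 \left(6 + w{\left(-3,3 \right)}\right) = - 32 \left(6 + \frac{\frac{5}{33} + 3}{1 - 3}\right) = - 32 \left(6 + \frac{1}{-2} \cdot \frac{104}{33}\right) = - 32 \left(6 - \frac{52}{33}\right) = \left(-32\right) \frac{146}{33} = - \frac{4672}{33}$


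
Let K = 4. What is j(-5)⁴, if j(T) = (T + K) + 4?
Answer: 81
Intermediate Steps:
j(T) = 8 + T (j(T) = (T + 4) + 4 = (4 + T) + 4 = 8 + T)
j(-5)⁴ = (8 - 5)⁴ = 3⁴ = 81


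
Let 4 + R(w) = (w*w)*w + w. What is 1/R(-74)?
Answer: -1/405302 ≈ -2.4673e-6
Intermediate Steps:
R(w) = -4 + w + w³ (R(w) = -4 + ((w*w)*w + w) = -4 + (w²*w + w) = -4 + (w³ + w) = -4 + (w + w³) = -4 + w + w³)
1/R(-74) = 1/(-4 - 74 + (-74)³) = 1/(-4 - 74 - 405224) = 1/(-405302) = -1/405302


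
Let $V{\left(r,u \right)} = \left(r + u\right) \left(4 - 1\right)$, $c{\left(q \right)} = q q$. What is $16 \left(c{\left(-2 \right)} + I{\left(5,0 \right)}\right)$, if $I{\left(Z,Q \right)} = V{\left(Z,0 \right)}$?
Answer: $304$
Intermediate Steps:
$c{\left(q \right)} = q^{2}$
$V{\left(r,u \right)} = 3 r + 3 u$ ($V{\left(r,u \right)} = \left(r + u\right) 3 = 3 r + 3 u$)
$I{\left(Z,Q \right)} = 3 Z$ ($I{\left(Z,Q \right)} = 3 Z + 3 \cdot 0 = 3 Z + 0 = 3 Z$)
$16 \left(c{\left(-2 \right)} + I{\left(5,0 \right)}\right) = 16 \left(\left(-2\right)^{2} + 3 \cdot 5\right) = 16 \left(4 + 15\right) = 16 \cdot 19 = 304$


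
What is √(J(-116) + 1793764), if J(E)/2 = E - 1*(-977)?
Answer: √1795486 ≈ 1340.0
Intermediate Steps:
J(E) = 1954 + 2*E (J(E) = 2*(E - 1*(-977)) = 2*(E + 977) = 2*(977 + E) = 1954 + 2*E)
√(J(-116) + 1793764) = √((1954 + 2*(-116)) + 1793764) = √((1954 - 232) + 1793764) = √(1722 + 1793764) = √1795486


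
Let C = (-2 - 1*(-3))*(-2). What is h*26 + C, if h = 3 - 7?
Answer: -106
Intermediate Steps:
h = -4
C = -2 (C = (-2 + 3)*(-2) = 1*(-2) = -2)
h*26 + C = -4*26 - 2 = -104 - 2 = -106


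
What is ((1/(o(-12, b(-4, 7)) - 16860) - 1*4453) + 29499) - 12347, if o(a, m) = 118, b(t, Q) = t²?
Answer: 212606657/16742 ≈ 12699.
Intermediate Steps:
((1/(o(-12, b(-4, 7)) - 16860) - 1*4453) + 29499) - 12347 = ((1/(118 - 16860) - 1*4453) + 29499) - 12347 = ((1/(-16742) - 4453) + 29499) - 12347 = ((-1/16742 - 4453) + 29499) - 12347 = (-74552127/16742 + 29499) - 12347 = 419320131/16742 - 12347 = 212606657/16742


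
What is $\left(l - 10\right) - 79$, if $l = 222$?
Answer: $133$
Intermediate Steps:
$\left(l - 10\right) - 79 = \left(222 - 10\right) - 79 = 212 - 79 = 133$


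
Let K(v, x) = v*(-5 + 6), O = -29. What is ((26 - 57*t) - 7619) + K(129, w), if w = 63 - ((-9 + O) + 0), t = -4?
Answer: -7236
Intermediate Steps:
w = 101 (w = 63 - ((-9 - 29) + 0) = 63 - (-38 + 0) = 63 - 1*(-38) = 63 + 38 = 101)
K(v, x) = v (K(v, x) = v*1 = v)
((26 - 57*t) - 7619) + K(129, w) = ((26 - 57*(-4)) - 7619) + 129 = ((26 + 228) - 7619) + 129 = (254 - 7619) + 129 = -7365 + 129 = -7236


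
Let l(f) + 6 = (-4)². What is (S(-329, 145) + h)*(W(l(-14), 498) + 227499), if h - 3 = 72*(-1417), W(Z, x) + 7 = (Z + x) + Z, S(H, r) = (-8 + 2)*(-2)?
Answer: -23259072090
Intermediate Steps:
S(H, r) = 12 (S(H, r) = -6*(-2) = 12)
l(f) = 10 (l(f) = -6 + (-4)² = -6 + 16 = 10)
W(Z, x) = -7 + x + 2*Z (W(Z, x) = -7 + ((Z + x) + Z) = -7 + (x + 2*Z) = -7 + x + 2*Z)
h = -102021 (h = 3 + 72*(-1417) = 3 - 102024 = -102021)
(S(-329, 145) + h)*(W(l(-14), 498) + 227499) = (12 - 102021)*((-7 + 498 + 2*10) + 227499) = -102009*((-7 + 498 + 20) + 227499) = -102009*(511 + 227499) = -102009*228010 = -23259072090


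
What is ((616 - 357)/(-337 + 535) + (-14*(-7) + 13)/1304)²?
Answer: 32348540449/16665777216 ≈ 1.9410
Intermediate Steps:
((616 - 357)/(-337 + 535) + (-14*(-7) + 13)/1304)² = (259/198 + (98 + 13)*(1/1304))² = (259*(1/198) + 111*(1/1304))² = (259/198 + 111/1304)² = (179857/129096)² = 32348540449/16665777216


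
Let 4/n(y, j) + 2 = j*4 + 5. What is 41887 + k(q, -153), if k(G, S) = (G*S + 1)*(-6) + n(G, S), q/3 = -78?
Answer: -105314983/609 ≈ -1.7293e+5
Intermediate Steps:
q = -234 (q = 3*(-78) = -234)
n(y, j) = 4/(3 + 4*j) (n(y, j) = 4/(-2 + (j*4 + 5)) = 4/(-2 + (4*j + 5)) = 4/(-2 + (5 + 4*j)) = 4/(3 + 4*j))
k(G, S) = -6 + 4/(3 + 4*S) - 6*G*S (k(G, S) = (G*S + 1)*(-6) + 4/(3 + 4*S) = (1 + G*S)*(-6) + 4/(3 + 4*S) = (-6 - 6*G*S) + 4/(3 + 4*S) = -6 + 4/(3 + 4*S) - 6*G*S)
41887 + k(q, -153) = 41887 + 2*(2 - 3*(1 - 234*(-153))*(3 + 4*(-153)))/(3 + 4*(-153)) = 41887 + 2*(2 - 3*(1 + 35802)*(3 - 612))/(3 - 612) = 41887 + 2*(2 - 3*35803*(-609))/(-609) = 41887 + 2*(-1/609)*(2 + 65412081) = 41887 + 2*(-1/609)*65412083 = 41887 - 130824166/609 = -105314983/609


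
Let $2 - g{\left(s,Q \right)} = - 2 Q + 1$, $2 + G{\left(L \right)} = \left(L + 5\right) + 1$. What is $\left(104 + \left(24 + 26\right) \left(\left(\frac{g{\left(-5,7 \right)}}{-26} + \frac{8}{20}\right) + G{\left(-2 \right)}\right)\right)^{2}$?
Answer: $\frac{6436369}{169} \approx 38085.0$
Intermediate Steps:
$G{\left(L \right)} = 4 + L$ ($G{\left(L \right)} = -2 + \left(\left(L + 5\right) + 1\right) = -2 + \left(\left(5 + L\right) + 1\right) = -2 + \left(6 + L\right) = 4 + L$)
$g{\left(s,Q \right)} = 1 + 2 Q$ ($g{\left(s,Q \right)} = 2 - \left(- 2 Q + 1\right) = 2 - \left(1 - 2 Q\right) = 2 + \left(-1 + 2 Q\right) = 1 + 2 Q$)
$\left(104 + \left(24 + 26\right) \left(\left(\frac{g{\left(-5,7 \right)}}{-26} + \frac{8}{20}\right) + G{\left(-2 \right)}\right)\right)^{2} = \left(104 + \left(24 + 26\right) \left(\left(\frac{1 + 2 \cdot 7}{-26} + \frac{8}{20}\right) + \left(4 - 2\right)\right)\right)^{2} = \left(104 + 50 \left(\left(\left(1 + 14\right) \left(- \frac{1}{26}\right) + 8 \cdot \frac{1}{20}\right) + 2\right)\right)^{2} = \left(104 + 50 \left(\left(15 \left(- \frac{1}{26}\right) + \frac{2}{5}\right) + 2\right)\right)^{2} = \left(104 + 50 \left(\left(- \frac{15}{26} + \frac{2}{5}\right) + 2\right)\right)^{2} = \left(104 + 50 \left(- \frac{23}{130} + 2\right)\right)^{2} = \left(104 + 50 \cdot \frac{237}{130}\right)^{2} = \left(104 + \frac{1185}{13}\right)^{2} = \left(\frac{2537}{13}\right)^{2} = \frac{6436369}{169}$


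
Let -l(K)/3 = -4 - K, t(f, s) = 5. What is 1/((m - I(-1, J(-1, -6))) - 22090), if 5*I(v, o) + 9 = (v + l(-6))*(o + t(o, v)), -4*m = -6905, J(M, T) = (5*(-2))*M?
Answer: -20/406819 ≈ -4.9162e-5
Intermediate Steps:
J(M, T) = -10*M
l(K) = 12 + 3*K (l(K) = -3*(-4 - K) = 12 + 3*K)
m = 6905/4 (m = -1/4*(-6905) = 6905/4 ≈ 1726.3)
I(v, o) = -9/5 + (-6 + v)*(5 + o)/5 (I(v, o) = -9/5 + ((v + (12 + 3*(-6)))*(o + 5))/5 = -9/5 + ((v + (12 - 18))*(5 + o))/5 = -9/5 + ((v - 6)*(5 + o))/5 = -9/5 + ((-6 + v)*(5 + o))/5 = -9/5 + (-6 + v)*(5 + o)/5)
1/((m - I(-1, J(-1, -6))) - 22090) = 1/((6905/4 - (-39/5 - 1 - (-12)*(-1) + (1/5)*(-10*(-1))*(-1))) - 22090) = 1/((6905/4 - (-39/5 - 1 - 6/5*10 + (1/5)*10*(-1))) - 22090) = 1/((6905/4 - (-39/5 - 1 - 12 - 2)) - 22090) = 1/((6905/4 - 1*(-114/5)) - 22090) = 1/((6905/4 + 114/5) - 22090) = 1/(34981/20 - 22090) = 1/(-406819/20) = -20/406819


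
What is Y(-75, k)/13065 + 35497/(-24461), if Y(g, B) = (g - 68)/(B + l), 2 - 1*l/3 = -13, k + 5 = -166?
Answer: -4494716039/3097496430 ≈ -1.4511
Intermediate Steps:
k = -171 (k = -5 - 166 = -171)
l = 45 (l = 6 - 3*(-13) = 6 + 39 = 45)
Y(g, B) = (-68 + g)/(45 + B) (Y(g, B) = (g - 68)/(B + 45) = (-68 + g)/(45 + B))
Y(-75, k)/13065 + 35497/(-24461) = ((-68 - 75)/(45 - 171))/13065 + 35497/(-24461) = (-143/(-126))*(1/13065) + 35497*(-1/24461) = -1/126*(-143)*(1/13065) - 35497/24461 = (143/126)*(1/13065) - 35497/24461 = 11/126630 - 35497/24461 = -4494716039/3097496430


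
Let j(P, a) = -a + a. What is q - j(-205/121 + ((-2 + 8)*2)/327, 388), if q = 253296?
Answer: 253296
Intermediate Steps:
j(P, a) = 0
q - j(-205/121 + ((-2 + 8)*2)/327, 388) = 253296 - 1*0 = 253296 + 0 = 253296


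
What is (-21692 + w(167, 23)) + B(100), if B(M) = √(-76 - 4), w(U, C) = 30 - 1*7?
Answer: -21669 + 4*I*√5 ≈ -21669.0 + 8.9443*I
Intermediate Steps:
w(U, C) = 23 (w(U, C) = 30 - 7 = 23)
B(M) = 4*I*√5 (B(M) = √(-80) = 4*I*√5)
(-21692 + w(167, 23)) + B(100) = (-21692 + 23) + 4*I*√5 = -21669 + 4*I*√5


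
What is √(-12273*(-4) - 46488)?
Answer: 2*√651 ≈ 51.029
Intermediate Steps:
√(-12273*(-4) - 46488) = √(49092 - 46488) = √2604 = 2*√651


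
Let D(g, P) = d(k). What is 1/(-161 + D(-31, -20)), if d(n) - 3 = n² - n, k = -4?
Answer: -1/138 ≈ -0.0072464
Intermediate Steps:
d(n) = 3 + n² - n (d(n) = 3 + (n² - n) = 3 + n² - n)
D(g, P) = 23 (D(g, P) = 3 + (-4)² - 1*(-4) = 3 + 16 + 4 = 23)
1/(-161 + D(-31, -20)) = 1/(-161 + 23) = 1/(-138) = -1/138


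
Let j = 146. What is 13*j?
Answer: 1898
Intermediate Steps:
13*j = 13*146 = 1898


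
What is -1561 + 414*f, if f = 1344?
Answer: 554855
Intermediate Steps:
-1561 + 414*f = -1561 + 414*1344 = -1561 + 556416 = 554855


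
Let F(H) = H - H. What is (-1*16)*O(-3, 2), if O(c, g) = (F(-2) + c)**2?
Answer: -144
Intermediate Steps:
F(H) = 0
O(c, g) = c**2 (O(c, g) = (0 + c)**2 = c**2)
(-1*16)*O(-3, 2) = -1*16*(-3)**2 = -16*9 = -144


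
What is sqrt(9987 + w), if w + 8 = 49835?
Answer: 3*sqrt(6646) ≈ 244.57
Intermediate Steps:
w = 49827 (w = -8 + 49835 = 49827)
sqrt(9987 + w) = sqrt(9987 + 49827) = sqrt(59814) = 3*sqrt(6646)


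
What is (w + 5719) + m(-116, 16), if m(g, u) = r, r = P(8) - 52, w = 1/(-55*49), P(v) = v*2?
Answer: 15315684/2695 ≈ 5683.0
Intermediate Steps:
P(v) = 2*v
w = -1/2695 (w = 1/(-2695) = -1/2695 ≈ -0.00037106)
r = -36 (r = 2*8 - 52 = 16 - 52 = -36)
m(g, u) = -36
(w + 5719) + m(-116, 16) = (-1/2695 + 5719) - 36 = 15412704/2695 - 36 = 15315684/2695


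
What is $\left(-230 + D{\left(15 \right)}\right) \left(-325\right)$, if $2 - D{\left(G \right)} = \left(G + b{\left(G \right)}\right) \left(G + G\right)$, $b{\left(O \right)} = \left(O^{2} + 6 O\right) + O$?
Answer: $3437850$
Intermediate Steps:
$b{\left(O \right)} = O^{2} + 7 O$
$D{\left(G \right)} = 2 - 2 G \left(G + G \left(7 + G\right)\right)$ ($D{\left(G \right)} = 2 - \left(G + G \left(7 + G\right)\right) \left(G + G\right) = 2 - \left(G + G \left(7 + G\right)\right) 2 G = 2 - 2 G \left(G + G \left(7 + G\right)\right)$)
$\left(-230 + D{\left(15 \right)}\right) \left(-325\right) = \left(-230 - \left(-2 + 3600 + 6750\right)\right) \left(-325\right) = \left(-230 - 10348\right) \left(-325\right) = \left(-10578\right) \left(-325\right) = 3437850$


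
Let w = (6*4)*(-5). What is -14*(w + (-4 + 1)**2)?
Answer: 1554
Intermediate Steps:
w = -120 (w = 24*(-5) = -120)
-14*(w + (-4 + 1)**2) = -14*(-120 + (-4 + 1)**2) = -14*(-120 + (-3)**2) = -14*(-120 + 9) = -14*(-111) = 1554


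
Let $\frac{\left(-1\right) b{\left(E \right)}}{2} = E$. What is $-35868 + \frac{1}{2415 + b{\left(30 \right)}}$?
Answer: $- \frac{84469139}{2355} \approx -35868.0$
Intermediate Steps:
$b{\left(E \right)} = - 2 E$
$-35868 + \frac{1}{2415 + b{\left(30 \right)}} = -35868 + \frac{1}{2415 - 60} = -35868 + \frac{1}{2355} = - \frac{84469139}{2355}$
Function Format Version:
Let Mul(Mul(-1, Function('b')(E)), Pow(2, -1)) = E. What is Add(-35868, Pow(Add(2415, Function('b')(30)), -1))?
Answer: Rational(-84469139, 2355) ≈ -35868.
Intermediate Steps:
Function('b')(E) = Mul(-2, E)
Add(-35868, Pow(Add(2415, Function('b')(30)), -1)) = Add(-35868, Pow(Add(2415, Mul(-2, 30)), -1)) = Add(-35868, Pow(Add(2415, -60), -1)) = Add(-35868, Pow(2355, -1)) = Add(-35868, Rational(1, 2355)) = Rational(-84469139, 2355)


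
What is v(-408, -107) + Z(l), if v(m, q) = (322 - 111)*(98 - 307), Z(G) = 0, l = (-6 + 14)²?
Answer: -44099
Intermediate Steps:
l = 64 (l = 8² = 64)
v(m, q) = -44099 (v(m, q) = 211*(-209) = -44099)
v(-408, -107) + Z(l) = -44099 + 0 = -44099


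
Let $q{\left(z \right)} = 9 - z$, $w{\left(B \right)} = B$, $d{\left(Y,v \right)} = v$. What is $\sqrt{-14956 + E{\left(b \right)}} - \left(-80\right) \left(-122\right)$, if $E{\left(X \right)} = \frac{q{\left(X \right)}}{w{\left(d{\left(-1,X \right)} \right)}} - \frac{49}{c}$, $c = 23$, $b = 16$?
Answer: $-9760 + \frac{i \sqrt{126609319}}{92} \approx -9760.0 + 122.31 i$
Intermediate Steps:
$E{\left(X \right)} = - \frac{49}{23} + \frac{9 - X}{X}$ ($E{\left(X \right)} = \frac{9 - X}{X} - \frac{49}{23} = - \frac{49}{23} + \frac{9 - X}{X}$)
$\sqrt{-14956 + E{\left(b \right)}} - \left(-80\right) \left(-122\right) = \sqrt{-14956 - \left(\frac{72}{23} - \frac{9}{16}\right)} - \left(-80\right) \left(-122\right) = \sqrt{-14956 + \left(- \frac{72}{23} + 9 \cdot \frac{1}{16}\right)} - 9760 = \sqrt{-14956 + \left(- \frac{72}{23} + \frac{9}{16}\right)} - 9760 = \sqrt{-14956 - \frac{945}{368}} - 9760 = \sqrt{- \frac{5504753}{368}} - 9760 = \frac{i \sqrt{126609319}}{92} - 9760 = -9760 + \frac{i \sqrt{126609319}}{92}$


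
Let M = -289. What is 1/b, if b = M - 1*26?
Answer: -1/315 ≈ -0.0031746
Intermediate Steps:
b = -315 (b = -289 - 1*26 = -289 - 26 = -315)
1/b = 1/(-315) = -1/315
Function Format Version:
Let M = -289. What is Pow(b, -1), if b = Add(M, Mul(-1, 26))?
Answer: Rational(-1, 315) ≈ -0.0031746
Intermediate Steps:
b = -315 (b = Add(-289, Mul(-1, 26)) = Add(-289, -26) = -315)
Pow(b, -1) = Pow(-315, -1) = Rational(-1, 315)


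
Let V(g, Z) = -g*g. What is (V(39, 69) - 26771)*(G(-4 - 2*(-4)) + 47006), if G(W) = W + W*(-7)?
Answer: -1329214744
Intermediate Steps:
G(W) = -6*W (G(W) = W - 7*W = -6*W)
V(g, Z) = -g²
(V(39, 69) - 26771)*(G(-4 - 2*(-4)) + 47006) = (-1*39² - 26771)*(-6*(-4 - 2*(-4)) + 47006) = (-1*1521 - 26771)*(-6*(-4 + 8) + 47006) = (-1521 - 26771)*(-6*4 + 47006) = -28292*(-24 + 47006) = -28292*46982 = -1329214744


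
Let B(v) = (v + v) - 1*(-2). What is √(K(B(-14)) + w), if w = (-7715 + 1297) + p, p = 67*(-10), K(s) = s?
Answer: I*√7114 ≈ 84.344*I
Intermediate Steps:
B(v) = 2 + 2*v (B(v) = 2*v + 2 = 2 + 2*v)
p = -670
w = -7088 (w = (-7715 + 1297) - 670 = -6418 - 670 = -7088)
√(K(B(-14)) + w) = √((2 + 2*(-14)) - 7088) = √((2 - 28) - 7088) = √(-26 - 7088) = √(-7114) = I*√7114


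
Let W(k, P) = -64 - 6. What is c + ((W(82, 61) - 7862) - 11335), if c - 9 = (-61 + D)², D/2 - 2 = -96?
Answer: 42743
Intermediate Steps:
D = -188 (D = 4 + 2*(-96) = 4 - 192 = -188)
W(k, P) = -70
c = 62010 (c = 9 + (-61 - 188)² = 9 + (-249)² = 9 + 62001 = 62010)
c + ((W(82, 61) - 7862) - 11335) = 62010 + ((-70 - 7862) - 11335) = 62010 + (-7932 - 11335) = 62010 - 19267 = 42743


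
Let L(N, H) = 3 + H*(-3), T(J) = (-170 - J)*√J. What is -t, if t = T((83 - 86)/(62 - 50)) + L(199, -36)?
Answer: -111 + 679*I/8 ≈ -111.0 + 84.875*I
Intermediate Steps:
T(J) = √J*(-170 - J)
L(N, H) = 3 - 3*H
t = 111 - 679*I/8 (t = √((83 - 86)/(62 - 50))*(-170 - (83 - 86)/(62 - 50)) + (3 - 3*(-36)) = √(-3/12)*(-170 - (-3)/12) + (3 + 108) = √(-3*1/12)*(-170 - (-3)/12) + 111 = √(-¼)*(-170 - 1*(-¼)) + 111 = (I/2)*(-170 + ¼) + 111 = (I/2)*(-679/4) + 111 = -679*I/8 + 111 = 111 - 679*I/8 ≈ 111.0 - 84.875*I)
-t = -(111 - 679*I/8) = -111 + 679*I/8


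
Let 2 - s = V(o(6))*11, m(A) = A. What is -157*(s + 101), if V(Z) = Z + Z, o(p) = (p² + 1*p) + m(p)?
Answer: 149621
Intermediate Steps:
o(p) = p² + 2*p (o(p) = (p² + 1*p) + p = (p² + p) + p = (p + p²) + p = p² + 2*p)
V(Z) = 2*Z
s = -1054 (s = 2 - 2*(6*(2 + 6))*11 = 2 - 2*(6*8)*11 = 2 - 2*48*11 = 2 - 96*11 = 2 - 1*1056 = 2 - 1056 = -1054)
-157*(s + 101) = -157*(-1054 + 101) = -157*(-953) = 149621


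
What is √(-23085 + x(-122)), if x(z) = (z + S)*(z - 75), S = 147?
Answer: I*√28010 ≈ 167.36*I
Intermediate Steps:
x(z) = (-75 + z)*(147 + z) (x(z) = (z + 147)*(z - 75) = (147 + z)*(-75 + z) = (-75 + z)*(147 + z))
√(-23085 + x(-122)) = √(-23085 + (-11025 + (-122)² + 72*(-122))) = √(-23085 + (-11025 + 14884 - 8784)) = √(-23085 - 4925) = √(-28010) = I*√28010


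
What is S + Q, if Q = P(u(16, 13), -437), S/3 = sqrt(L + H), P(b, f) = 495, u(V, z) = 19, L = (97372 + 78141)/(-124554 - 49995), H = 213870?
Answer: 495 + sqrt(6516022236253233)/58183 ≈ 1882.4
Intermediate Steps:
L = -175513/174549 (L = 175513/(-174549) = 175513*(-1/174549) = -175513/174549 ≈ -1.0055)
S = sqrt(6516022236253233)/58183 (S = 3*sqrt(-175513/174549 + 213870) = 3*sqrt(37330619117/174549) = 3*(sqrt(6516022236253233)/174549) = sqrt(6516022236253233)/58183 ≈ 1387.4)
Q = 495
S + Q = sqrt(6516022236253233)/58183 + 495 = 495 + sqrt(6516022236253233)/58183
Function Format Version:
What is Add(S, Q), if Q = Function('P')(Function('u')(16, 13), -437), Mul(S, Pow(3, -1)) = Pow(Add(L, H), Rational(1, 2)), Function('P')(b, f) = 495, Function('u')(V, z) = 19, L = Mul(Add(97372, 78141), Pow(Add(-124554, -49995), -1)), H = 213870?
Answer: Add(495, Mul(Rational(1, 58183), Pow(6516022236253233, Rational(1, 2)))) ≈ 1882.4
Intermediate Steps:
L = Rational(-175513, 174549) (L = Mul(175513, Pow(-174549, -1)) = Mul(175513, Rational(-1, 174549)) = Rational(-175513, 174549) ≈ -1.0055)
S = Mul(Rational(1, 58183), Pow(6516022236253233, Rational(1, 2))) (S = Mul(3, Pow(Add(Rational(-175513, 174549), 213870), Rational(1, 2))) = Mul(3, Pow(Rational(37330619117, 174549), Rational(1, 2))) = Mul(3, Mul(Rational(1, 174549), Pow(6516022236253233, Rational(1, 2)))) = Mul(Rational(1, 58183), Pow(6516022236253233, Rational(1, 2))) ≈ 1387.4)
Q = 495
Add(S, Q) = Add(Mul(Rational(1, 58183), Pow(6516022236253233, Rational(1, 2))), 495) = Add(495, Mul(Rational(1, 58183), Pow(6516022236253233, Rational(1, 2))))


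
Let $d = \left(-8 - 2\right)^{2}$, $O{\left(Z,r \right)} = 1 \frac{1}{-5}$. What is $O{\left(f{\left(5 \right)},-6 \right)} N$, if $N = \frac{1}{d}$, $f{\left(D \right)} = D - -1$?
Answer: $- \frac{1}{500} \approx -0.002$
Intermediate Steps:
$f{\left(D \right)} = 1 + D$ ($f{\left(D \right)} = D + 1 = 1 + D$)
$O{\left(Z,r \right)} = - \frac{1}{5}$ ($O{\left(Z,r \right)} = 1 \left(- \frac{1}{5}\right) = - \frac{1}{5}$)
$d = 100$ ($d = \left(-10\right)^{2} = 100$)
$N = \frac{1}{100} \approx 0.01$
$O{\left(f{\left(5 \right)},-6 \right)} N = \left(- \frac{1}{5}\right) \frac{1}{100} = - \frac{1}{500}$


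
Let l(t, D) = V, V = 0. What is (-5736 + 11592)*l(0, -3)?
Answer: 0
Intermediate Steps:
l(t, D) = 0
(-5736 + 11592)*l(0, -3) = (-5736 + 11592)*0 = 5856*0 = 0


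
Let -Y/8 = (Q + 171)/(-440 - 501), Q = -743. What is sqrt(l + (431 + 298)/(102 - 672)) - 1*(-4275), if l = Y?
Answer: 4275 + I*sqrt(196329835370)/178790 ≈ 4275.0 + 2.4783*I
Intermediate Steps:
Y = -4576/941 (Y = -8*(-743 + 171)/(-440 - 501) = -(-4576)/(-941) = -(-4576)*(-1)/941 = -8*572/941 = -4576/941 ≈ -4.8629)
l = -4576/941 ≈ -4.8629
sqrt(l + (431 + 298)/(102 - 672)) - 1*(-4275) = sqrt(-4576/941 + (431 + 298)/(102 - 672)) - 1*(-4275) = sqrt(-4576/941 + 729/(-570)) + 4275 = sqrt(-4576/941 + 729*(-1/570)) + 4275 = sqrt(-4576/941 - 243/190) + 4275 = sqrt(-1098103/178790) + 4275 = I*sqrt(196329835370)/178790 + 4275 = 4275 + I*sqrt(196329835370)/178790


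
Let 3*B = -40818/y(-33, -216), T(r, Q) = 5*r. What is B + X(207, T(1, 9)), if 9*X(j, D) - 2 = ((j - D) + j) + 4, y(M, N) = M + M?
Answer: 24974/99 ≈ 252.26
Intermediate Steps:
y(M, N) = 2*M
X(j, D) = ⅔ - D/9 + 2*j/9 (X(j, D) = 2/9 + (((j - D) + j) + 4)/9 = 2/9 + ((-D + 2*j) + 4)/9 = 2/9 + (4 - D + 2*j)/9 = 2/9 + (4/9 - D/9 + 2*j/9) = ⅔ - D/9 + 2*j/9)
B = 6803/33 (B = (-40818/(2*(-33)))/3 = (-40818/(-66))/3 = (-40818*(-1/66))/3 = (⅓)*(6803/11) = 6803/33 ≈ 206.15)
B + X(207, T(1, 9)) = 6803/33 + (⅔ - 5/9 + (2/9)*207) = 6803/33 + (⅔ - ⅑*5 + 46) = 6803/33 + (⅔ - 5/9 + 46) = 6803/33 + 415/9 = 24974/99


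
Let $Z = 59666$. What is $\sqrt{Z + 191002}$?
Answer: $6 \sqrt{6963} \approx 500.67$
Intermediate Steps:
$\sqrt{Z + 191002} = \sqrt{59666 + 191002} = \sqrt{250668} = 6 \sqrt{6963}$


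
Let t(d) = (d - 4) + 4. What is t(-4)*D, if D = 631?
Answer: -2524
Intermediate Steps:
t(d) = d (t(d) = (-4 + d) + 4 = d)
t(-4)*D = -4*631 = -2524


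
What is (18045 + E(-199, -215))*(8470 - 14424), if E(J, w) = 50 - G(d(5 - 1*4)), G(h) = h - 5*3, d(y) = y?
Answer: -107820986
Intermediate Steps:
G(h) = -15 + h (G(h) = h - 15 = -15 + h)
E(J, w) = 64 (E(J, w) = 50 - (-15 + (5 - 1*4)) = 50 - (-15 + (5 - 4)) = 50 - (-15 + 1) = 50 - 1*(-14) = 50 + 14 = 64)
(18045 + E(-199, -215))*(8470 - 14424) = (18045 + 64)*(8470 - 14424) = 18109*(-5954) = -107820986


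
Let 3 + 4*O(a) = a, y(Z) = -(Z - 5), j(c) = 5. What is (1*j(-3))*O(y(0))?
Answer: 5/2 ≈ 2.5000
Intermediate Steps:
y(Z) = 5 - Z (y(Z) = -(-5 + Z) = 5 - Z)
O(a) = -¾ + a/4
(1*j(-3))*O(y(0)) = (1*5)*(-¾ + (5 - 1*0)/4) = 5*(-¾ + (5 + 0)/4) = 5*(-¾ + (¼)*5) = 5*(-¾ + 5/4) = 5*(½) = 5/2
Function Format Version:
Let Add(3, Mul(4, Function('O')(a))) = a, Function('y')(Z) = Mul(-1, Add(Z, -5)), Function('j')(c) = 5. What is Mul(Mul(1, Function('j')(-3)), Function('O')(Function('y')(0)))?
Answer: Rational(5, 2) ≈ 2.5000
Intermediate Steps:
Function('y')(Z) = Add(5, Mul(-1, Z)) (Function('y')(Z) = Mul(-1, Add(-5, Z)) = Add(5, Mul(-1, Z)))
Function('O')(a) = Add(Rational(-3, 4), Mul(Rational(1, 4), a))
Mul(Mul(1, Function('j')(-3)), Function('O')(Function('y')(0))) = Mul(Mul(1, 5), Add(Rational(-3, 4), Mul(Rational(1, 4), Add(5, Mul(-1, 0))))) = Mul(5, Add(Rational(-3, 4), Mul(Rational(1, 4), Add(5, 0)))) = Mul(5, Add(Rational(-3, 4), Mul(Rational(1, 4), 5))) = Mul(5, Add(Rational(-3, 4), Rational(5, 4))) = Mul(5, Rational(1, 2)) = Rational(5, 2)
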